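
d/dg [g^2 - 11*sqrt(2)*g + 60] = 2*g - 11*sqrt(2)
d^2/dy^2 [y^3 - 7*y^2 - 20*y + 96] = 6*y - 14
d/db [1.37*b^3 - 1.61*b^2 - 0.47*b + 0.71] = 4.11*b^2 - 3.22*b - 0.47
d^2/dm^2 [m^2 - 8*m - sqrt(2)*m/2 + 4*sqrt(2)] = 2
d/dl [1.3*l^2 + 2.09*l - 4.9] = 2.6*l + 2.09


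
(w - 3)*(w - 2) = w^2 - 5*w + 6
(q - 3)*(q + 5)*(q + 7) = q^3 + 9*q^2 - q - 105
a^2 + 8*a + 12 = (a + 2)*(a + 6)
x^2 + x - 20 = (x - 4)*(x + 5)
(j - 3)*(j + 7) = j^2 + 4*j - 21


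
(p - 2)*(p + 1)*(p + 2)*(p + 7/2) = p^4 + 9*p^3/2 - p^2/2 - 18*p - 14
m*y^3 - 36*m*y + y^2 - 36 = (y - 6)*(y + 6)*(m*y + 1)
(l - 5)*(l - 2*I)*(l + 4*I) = l^3 - 5*l^2 + 2*I*l^2 + 8*l - 10*I*l - 40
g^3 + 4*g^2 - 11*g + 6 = (g - 1)^2*(g + 6)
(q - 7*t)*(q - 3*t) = q^2 - 10*q*t + 21*t^2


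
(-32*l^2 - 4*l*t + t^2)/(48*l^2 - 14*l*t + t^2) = (4*l + t)/(-6*l + t)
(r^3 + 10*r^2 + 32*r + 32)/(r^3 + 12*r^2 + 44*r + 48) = (r + 4)/(r + 6)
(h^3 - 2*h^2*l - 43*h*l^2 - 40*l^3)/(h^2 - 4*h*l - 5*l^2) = (h^2 - 3*h*l - 40*l^2)/(h - 5*l)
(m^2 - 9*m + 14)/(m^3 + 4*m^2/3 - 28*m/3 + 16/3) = 3*(m - 7)/(3*m^2 + 10*m - 8)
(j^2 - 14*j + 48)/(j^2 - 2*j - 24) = (j - 8)/(j + 4)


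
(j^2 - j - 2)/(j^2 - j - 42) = (-j^2 + j + 2)/(-j^2 + j + 42)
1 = 1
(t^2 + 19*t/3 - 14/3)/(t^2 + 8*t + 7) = (t - 2/3)/(t + 1)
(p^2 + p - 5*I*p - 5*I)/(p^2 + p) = (p - 5*I)/p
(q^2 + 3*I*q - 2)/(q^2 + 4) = (q + I)/(q - 2*I)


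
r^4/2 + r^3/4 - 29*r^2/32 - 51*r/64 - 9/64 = (r/2 + 1/2)*(r - 3/2)*(r + 1/4)*(r + 3/4)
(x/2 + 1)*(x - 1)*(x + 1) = x^3/2 + x^2 - x/2 - 1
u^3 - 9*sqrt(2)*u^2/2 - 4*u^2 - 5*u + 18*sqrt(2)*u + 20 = (u - 4)*(u - 5*sqrt(2))*(u + sqrt(2)/2)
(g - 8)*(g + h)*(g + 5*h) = g^3 + 6*g^2*h - 8*g^2 + 5*g*h^2 - 48*g*h - 40*h^2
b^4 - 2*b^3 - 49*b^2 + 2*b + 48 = (b - 8)*(b - 1)*(b + 1)*(b + 6)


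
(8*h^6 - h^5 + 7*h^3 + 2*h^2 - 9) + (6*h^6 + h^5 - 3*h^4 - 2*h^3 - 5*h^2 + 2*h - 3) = 14*h^6 - 3*h^4 + 5*h^3 - 3*h^2 + 2*h - 12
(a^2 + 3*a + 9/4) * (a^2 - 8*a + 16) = a^4 - 5*a^3 - 23*a^2/4 + 30*a + 36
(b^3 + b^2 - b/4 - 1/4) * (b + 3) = b^4 + 4*b^3 + 11*b^2/4 - b - 3/4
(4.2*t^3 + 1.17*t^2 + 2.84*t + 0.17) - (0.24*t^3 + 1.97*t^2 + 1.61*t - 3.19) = 3.96*t^3 - 0.8*t^2 + 1.23*t + 3.36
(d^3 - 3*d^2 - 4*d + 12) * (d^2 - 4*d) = d^5 - 7*d^4 + 8*d^3 + 28*d^2 - 48*d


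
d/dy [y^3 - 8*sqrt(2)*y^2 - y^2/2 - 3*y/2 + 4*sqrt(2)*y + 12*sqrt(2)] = 3*y^2 - 16*sqrt(2)*y - y - 3/2 + 4*sqrt(2)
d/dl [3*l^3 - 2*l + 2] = 9*l^2 - 2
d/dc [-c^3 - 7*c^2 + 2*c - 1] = -3*c^2 - 14*c + 2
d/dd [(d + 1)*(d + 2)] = 2*d + 3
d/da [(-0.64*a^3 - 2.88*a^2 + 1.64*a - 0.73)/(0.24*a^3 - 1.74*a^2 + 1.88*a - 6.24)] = (1.8048*a^4 - 3.1936*a^3 + 9.9456*a^2 + 33.402*a - 8.8612)/(0.0576*a^6 - 0.8352*a^5 + 3.93*a^4 - 9.5376*a^3 + 25.2496*a^2 - 23.4624*a + 38.9376)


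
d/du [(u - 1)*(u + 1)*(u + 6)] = 3*u^2 + 12*u - 1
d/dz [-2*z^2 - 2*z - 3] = -4*z - 2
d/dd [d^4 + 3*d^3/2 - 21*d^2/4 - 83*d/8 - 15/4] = 4*d^3 + 9*d^2/2 - 21*d/2 - 83/8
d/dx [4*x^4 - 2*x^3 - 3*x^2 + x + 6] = 16*x^3 - 6*x^2 - 6*x + 1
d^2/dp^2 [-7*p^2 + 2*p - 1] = -14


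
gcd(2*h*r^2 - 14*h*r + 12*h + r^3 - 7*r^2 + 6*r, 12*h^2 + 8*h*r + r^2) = 2*h + r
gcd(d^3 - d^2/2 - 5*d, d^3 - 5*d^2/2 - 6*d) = d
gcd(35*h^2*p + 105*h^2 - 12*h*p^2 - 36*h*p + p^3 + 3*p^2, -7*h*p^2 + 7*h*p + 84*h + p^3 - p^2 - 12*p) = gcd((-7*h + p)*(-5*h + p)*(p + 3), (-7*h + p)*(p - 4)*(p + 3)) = -7*h*p - 21*h + p^2 + 3*p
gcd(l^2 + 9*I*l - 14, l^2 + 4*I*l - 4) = l + 2*I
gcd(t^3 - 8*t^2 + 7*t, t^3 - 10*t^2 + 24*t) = t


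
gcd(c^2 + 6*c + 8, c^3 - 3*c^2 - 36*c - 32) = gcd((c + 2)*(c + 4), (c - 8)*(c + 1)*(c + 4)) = c + 4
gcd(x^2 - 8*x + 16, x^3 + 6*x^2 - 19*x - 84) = x - 4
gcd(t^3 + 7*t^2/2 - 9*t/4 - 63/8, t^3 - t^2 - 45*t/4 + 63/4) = t^2 + 2*t - 21/4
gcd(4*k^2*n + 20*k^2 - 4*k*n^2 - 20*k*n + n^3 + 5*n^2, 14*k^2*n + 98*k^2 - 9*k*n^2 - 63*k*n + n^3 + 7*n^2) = 2*k - n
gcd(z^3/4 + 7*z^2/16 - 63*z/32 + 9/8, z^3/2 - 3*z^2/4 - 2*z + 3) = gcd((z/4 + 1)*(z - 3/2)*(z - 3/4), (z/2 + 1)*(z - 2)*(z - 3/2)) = z - 3/2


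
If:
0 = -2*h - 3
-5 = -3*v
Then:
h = -3/2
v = 5/3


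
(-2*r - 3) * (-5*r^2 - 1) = 10*r^3 + 15*r^2 + 2*r + 3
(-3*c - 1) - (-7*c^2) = 7*c^2 - 3*c - 1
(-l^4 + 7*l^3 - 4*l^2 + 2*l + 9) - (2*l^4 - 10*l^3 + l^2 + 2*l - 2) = -3*l^4 + 17*l^3 - 5*l^2 + 11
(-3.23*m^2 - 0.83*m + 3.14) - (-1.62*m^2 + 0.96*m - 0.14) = -1.61*m^2 - 1.79*m + 3.28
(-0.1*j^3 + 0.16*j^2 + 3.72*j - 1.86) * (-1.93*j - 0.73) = 0.193*j^4 - 0.2358*j^3 - 7.2964*j^2 + 0.8742*j + 1.3578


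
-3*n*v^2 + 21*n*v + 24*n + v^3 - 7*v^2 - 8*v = (-3*n + v)*(v - 8)*(v + 1)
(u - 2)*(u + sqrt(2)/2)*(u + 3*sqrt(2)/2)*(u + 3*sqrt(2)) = u^4 - 2*u^3 + 5*sqrt(2)*u^3 - 10*sqrt(2)*u^2 + 27*u^2/2 - 27*u + 9*sqrt(2)*u/2 - 9*sqrt(2)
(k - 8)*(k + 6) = k^2 - 2*k - 48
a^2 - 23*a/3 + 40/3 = (a - 5)*(a - 8/3)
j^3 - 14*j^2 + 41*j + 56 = (j - 8)*(j - 7)*(j + 1)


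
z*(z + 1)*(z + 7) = z^3 + 8*z^2 + 7*z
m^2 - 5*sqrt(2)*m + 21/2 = (m - 7*sqrt(2)/2)*(m - 3*sqrt(2)/2)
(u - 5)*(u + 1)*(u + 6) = u^3 + 2*u^2 - 29*u - 30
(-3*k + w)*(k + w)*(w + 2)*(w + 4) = -3*k^2*w^2 - 18*k^2*w - 24*k^2 - 2*k*w^3 - 12*k*w^2 - 16*k*w + w^4 + 6*w^3 + 8*w^2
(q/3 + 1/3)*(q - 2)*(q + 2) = q^3/3 + q^2/3 - 4*q/3 - 4/3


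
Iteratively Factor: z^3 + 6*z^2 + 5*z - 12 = (z + 3)*(z^2 + 3*z - 4) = (z - 1)*(z + 3)*(z + 4)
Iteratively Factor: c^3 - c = (c + 1)*(c^2 - c) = (c - 1)*(c + 1)*(c)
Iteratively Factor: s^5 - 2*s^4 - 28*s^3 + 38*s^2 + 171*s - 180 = (s - 5)*(s^4 + 3*s^3 - 13*s^2 - 27*s + 36) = (s - 5)*(s - 3)*(s^3 + 6*s^2 + 5*s - 12) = (s - 5)*(s - 3)*(s + 3)*(s^2 + 3*s - 4) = (s - 5)*(s - 3)*(s + 3)*(s + 4)*(s - 1)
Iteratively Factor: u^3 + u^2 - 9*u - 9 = (u - 3)*(u^2 + 4*u + 3) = (u - 3)*(u + 1)*(u + 3)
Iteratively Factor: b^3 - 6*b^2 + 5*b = (b - 5)*(b^2 - b) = b*(b - 5)*(b - 1)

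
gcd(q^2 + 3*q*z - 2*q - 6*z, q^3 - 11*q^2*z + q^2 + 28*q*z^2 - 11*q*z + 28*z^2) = 1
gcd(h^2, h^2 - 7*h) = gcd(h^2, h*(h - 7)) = h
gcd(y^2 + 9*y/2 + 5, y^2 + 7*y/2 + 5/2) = y + 5/2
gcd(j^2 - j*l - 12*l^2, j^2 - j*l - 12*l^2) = j^2 - j*l - 12*l^2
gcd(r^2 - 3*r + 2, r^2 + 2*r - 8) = r - 2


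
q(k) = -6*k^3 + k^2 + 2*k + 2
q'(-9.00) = -1474.00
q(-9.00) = 4439.00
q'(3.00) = -154.00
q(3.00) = -145.00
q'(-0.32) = -0.48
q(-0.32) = 1.66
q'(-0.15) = 1.30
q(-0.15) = 1.74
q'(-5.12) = -480.10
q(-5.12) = 823.28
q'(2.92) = -145.64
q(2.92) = -133.02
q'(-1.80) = -59.92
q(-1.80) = 36.63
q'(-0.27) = 0.15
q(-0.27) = 1.65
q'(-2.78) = -142.67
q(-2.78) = 133.08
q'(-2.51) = -116.42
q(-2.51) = 98.16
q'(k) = -18*k^2 + 2*k + 2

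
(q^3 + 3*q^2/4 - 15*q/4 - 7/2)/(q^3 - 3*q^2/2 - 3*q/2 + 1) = (4*q + 7)/(2*(2*q - 1))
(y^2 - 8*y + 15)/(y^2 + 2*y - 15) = (y - 5)/(y + 5)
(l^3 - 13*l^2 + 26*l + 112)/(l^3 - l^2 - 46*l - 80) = (l - 7)/(l + 5)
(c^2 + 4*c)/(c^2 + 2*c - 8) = c/(c - 2)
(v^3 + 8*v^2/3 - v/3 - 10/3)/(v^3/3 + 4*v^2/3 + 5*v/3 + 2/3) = (3*v^2 + 2*v - 5)/(v^2 + 2*v + 1)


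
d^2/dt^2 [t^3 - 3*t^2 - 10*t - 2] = 6*t - 6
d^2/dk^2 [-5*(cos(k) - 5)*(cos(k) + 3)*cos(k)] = -285*cos(k)/4 - 20*cos(2*k) + 45*cos(3*k)/4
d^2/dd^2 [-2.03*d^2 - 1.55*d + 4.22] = -4.06000000000000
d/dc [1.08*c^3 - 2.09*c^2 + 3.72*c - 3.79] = 3.24*c^2 - 4.18*c + 3.72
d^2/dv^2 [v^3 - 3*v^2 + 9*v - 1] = 6*v - 6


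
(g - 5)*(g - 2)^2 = g^3 - 9*g^2 + 24*g - 20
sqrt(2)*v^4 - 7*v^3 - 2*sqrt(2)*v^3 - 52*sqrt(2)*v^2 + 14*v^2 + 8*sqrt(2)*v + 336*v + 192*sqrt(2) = (v - 8)*(v + 6)*(v - 4*sqrt(2))*(sqrt(2)*v + 1)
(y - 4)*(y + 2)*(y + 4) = y^3 + 2*y^2 - 16*y - 32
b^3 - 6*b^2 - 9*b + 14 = (b - 7)*(b - 1)*(b + 2)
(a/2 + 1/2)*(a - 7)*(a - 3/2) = a^3/2 - 15*a^2/4 + a + 21/4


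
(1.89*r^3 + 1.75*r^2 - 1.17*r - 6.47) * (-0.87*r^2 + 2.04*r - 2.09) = -1.6443*r^5 + 2.3331*r^4 + 0.637800000000001*r^3 - 0.4154*r^2 - 10.7535*r + 13.5223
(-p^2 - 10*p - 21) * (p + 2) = -p^3 - 12*p^2 - 41*p - 42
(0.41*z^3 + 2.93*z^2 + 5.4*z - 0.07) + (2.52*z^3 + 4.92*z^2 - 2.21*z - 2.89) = 2.93*z^3 + 7.85*z^2 + 3.19*z - 2.96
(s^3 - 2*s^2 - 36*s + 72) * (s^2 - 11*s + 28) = s^5 - 13*s^4 + 14*s^3 + 412*s^2 - 1800*s + 2016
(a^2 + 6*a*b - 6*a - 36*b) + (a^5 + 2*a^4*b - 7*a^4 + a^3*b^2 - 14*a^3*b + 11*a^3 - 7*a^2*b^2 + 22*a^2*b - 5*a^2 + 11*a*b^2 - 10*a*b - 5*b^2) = a^5 + 2*a^4*b - 7*a^4 + a^3*b^2 - 14*a^3*b + 11*a^3 - 7*a^2*b^2 + 22*a^2*b - 4*a^2 + 11*a*b^2 - 4*a*b - 6*a - 5*b^2 - 36*b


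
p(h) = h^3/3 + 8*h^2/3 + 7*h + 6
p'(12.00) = 215.00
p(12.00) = 1050.00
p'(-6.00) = 11.00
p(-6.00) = -12.00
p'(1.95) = 21.20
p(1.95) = 32.26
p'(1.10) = 14.08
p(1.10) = 17.37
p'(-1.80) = 0.64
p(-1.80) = 0.10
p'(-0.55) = 4.37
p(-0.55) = 2.90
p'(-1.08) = 2.41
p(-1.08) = 1.13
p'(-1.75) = 0.73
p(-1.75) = 0.13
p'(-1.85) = 0.56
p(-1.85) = 0.07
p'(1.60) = 18.09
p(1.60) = 25.39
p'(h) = h^2 + 16*h/3 + 7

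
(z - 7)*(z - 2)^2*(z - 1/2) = z^4 - 23*z^3/2 + 75*z^2/2 - 44*z + 14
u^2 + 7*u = u*(u + 7)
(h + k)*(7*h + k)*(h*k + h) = 7*h^3*k + 7*h^3 + 8*h^2*k^2 + 8*h^2*k + h*k^3 + h*k^2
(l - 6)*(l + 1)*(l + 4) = l^3 - l^2 - 26*l - 24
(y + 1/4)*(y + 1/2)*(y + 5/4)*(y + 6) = y^4 + 8*y^3 + 209*y^2/16 + 209*y/32 + 15/16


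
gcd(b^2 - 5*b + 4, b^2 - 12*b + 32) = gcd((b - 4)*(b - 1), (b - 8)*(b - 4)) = b - 4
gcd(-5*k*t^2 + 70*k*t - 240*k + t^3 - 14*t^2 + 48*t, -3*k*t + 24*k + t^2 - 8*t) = t - 8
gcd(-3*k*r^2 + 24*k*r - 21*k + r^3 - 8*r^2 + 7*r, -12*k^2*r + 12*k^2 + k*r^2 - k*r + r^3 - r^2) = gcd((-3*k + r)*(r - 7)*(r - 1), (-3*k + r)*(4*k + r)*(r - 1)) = -3*k*r + 3*k + r^2 - r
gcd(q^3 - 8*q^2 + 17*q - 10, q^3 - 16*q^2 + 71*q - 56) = q - 1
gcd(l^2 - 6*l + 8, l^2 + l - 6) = l - 2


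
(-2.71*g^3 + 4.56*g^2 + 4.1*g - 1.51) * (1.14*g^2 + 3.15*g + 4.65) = -3.0894*g^5 - 3.3381*g^4 + 6.4365*g^3 + 32.3976*g^2 + 14.3085*g - 7.0215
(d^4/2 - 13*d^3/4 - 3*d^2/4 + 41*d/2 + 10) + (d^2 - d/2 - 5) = d^4/2 - 13*d^3/4 + d^2/4 + 20*d + 5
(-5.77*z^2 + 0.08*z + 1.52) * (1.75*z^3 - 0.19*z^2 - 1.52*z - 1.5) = -10.0975*z^5 + 1.2363*z^4 + 11.4152*z^3 + 8.2446*z^2 - 2.4304*z - 2.28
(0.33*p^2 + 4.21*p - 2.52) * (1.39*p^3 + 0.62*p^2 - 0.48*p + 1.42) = 0.4587*p^5 + 6.0565*p^4 - 1.051*p^3 - 3.1146*p^2 + 7.1878*p - 3.5784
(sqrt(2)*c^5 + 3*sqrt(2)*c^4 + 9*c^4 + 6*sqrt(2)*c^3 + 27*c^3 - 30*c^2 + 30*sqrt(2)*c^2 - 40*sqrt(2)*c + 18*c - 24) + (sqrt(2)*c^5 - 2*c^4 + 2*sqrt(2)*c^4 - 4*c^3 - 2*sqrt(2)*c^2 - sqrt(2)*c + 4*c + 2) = 2*sqrt(2)*c^5 + 7*c^4 + 5*sqrt(2)*c^4 + 6*sqrt(2)*c^3 + 23*c^3 - 30*c^2 + 28*sqrt(2)*c^2 - 41*sqrt(2)*c + 22*c - 22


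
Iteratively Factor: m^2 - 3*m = (m)*(m - 3)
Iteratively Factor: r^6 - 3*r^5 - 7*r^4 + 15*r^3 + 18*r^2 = (r)*(r^5 - 3*r^4 - 7*r^3 + 15*r^2 + 18*r) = r*(r - 3)*(r^4 - 7*r^2 - 6*r) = r^2*(r - 3)*(r^3 - 7*r - 6) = r^2*(r - 3)^2*(r^2 + 3*r + 2) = r^2*(r - 3)^2*(r + 2)*(r + 1)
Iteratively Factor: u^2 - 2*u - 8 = (u - 4)*(u + 2)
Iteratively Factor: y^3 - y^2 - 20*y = (y + 4)*(y^2 - 5*y) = y*(y + 4)*(y - 5)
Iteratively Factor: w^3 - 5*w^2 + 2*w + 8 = (w + 1)*(w^2 - 6*w + 8) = (w - 2)*(w + 1)*(w - 4)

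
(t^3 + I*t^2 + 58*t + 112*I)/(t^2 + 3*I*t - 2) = (t^2 - I*t + 56)/(t + I)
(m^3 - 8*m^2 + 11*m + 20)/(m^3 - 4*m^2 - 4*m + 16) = (m^2 - 4*m - 5)/(m^2 - 4)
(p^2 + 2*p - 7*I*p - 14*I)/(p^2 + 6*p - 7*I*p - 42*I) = (p + 2)/(p + 6)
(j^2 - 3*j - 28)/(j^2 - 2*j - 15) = (-j^2 + 3*j + 28)/(-j^2 + 2*j + 15)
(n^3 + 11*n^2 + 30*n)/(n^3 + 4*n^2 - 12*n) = (n + 5)/(n - 2)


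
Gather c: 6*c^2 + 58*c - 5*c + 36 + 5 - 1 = 6*c^2 + 53*c + 40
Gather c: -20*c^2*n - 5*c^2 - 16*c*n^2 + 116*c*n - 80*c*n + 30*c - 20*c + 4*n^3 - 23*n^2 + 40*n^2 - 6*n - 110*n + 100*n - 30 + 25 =c^2*(-20*n - 5) + c*(-16*n^2 + 36*n + 10) + 4*n^3 + 17*n^2 - 16*n - 5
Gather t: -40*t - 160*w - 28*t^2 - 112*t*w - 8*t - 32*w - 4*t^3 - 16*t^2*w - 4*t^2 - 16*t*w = -4*t^3 + t^2*(-16*w - 32) + t*(-128*w - 48) - 192*w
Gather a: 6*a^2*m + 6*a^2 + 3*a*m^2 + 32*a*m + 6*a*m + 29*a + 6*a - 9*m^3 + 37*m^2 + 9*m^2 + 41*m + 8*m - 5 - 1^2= a^2*(6*m + 6) + a*(3*m^2 + 38*m + 35) - 9*m^3 + 46*m^2 + 49*m - 6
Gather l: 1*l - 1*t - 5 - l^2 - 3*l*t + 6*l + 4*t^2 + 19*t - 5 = -l^2 + l*(7 - 3*t) + 4*t^2 + 18*t - 10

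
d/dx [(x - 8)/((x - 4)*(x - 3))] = (-x^2 + 16*x - 44)/(x^4 - 14*x^3 + 73*x^2 - 168*x + 144)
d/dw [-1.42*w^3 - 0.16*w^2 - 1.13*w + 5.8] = -4.26*w^2 - 0.32*w - 1.13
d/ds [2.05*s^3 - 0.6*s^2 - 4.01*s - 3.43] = 6.15*s^2 - 1.2*s - 4.01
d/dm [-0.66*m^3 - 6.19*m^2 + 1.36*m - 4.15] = -1.98*m^2 - 12.38*m + 1.36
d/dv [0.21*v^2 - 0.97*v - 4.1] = 0.42*v - 0.97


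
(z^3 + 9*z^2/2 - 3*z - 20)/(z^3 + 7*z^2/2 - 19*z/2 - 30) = (z - 2)/(z - 3)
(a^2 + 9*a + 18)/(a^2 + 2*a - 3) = (a + 6)/(a - 1)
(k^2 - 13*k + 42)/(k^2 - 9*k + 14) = (k - 6)/(k - 2)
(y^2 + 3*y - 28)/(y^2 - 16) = (y + 7)/(y + 4)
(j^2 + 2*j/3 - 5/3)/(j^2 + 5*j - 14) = (3*j^2 + 2*j - 5)/(3*(j^2 + 5*j - 14))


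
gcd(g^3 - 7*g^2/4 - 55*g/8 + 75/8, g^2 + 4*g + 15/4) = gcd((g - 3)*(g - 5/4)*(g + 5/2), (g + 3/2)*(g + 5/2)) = g + 5/2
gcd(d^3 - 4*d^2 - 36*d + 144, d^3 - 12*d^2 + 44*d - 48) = d^2 - 10*d + 24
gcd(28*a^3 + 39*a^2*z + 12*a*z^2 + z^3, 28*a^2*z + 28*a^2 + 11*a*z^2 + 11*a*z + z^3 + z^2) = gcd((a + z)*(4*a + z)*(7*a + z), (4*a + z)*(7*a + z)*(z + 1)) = 28*a^2 + 11*a*z + z^2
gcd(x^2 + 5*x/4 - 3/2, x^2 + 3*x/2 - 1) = x + 2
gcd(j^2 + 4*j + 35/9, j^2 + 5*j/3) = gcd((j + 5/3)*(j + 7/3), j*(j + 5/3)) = j + 5/3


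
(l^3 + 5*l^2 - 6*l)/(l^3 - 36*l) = (l - 1)/(l - 6)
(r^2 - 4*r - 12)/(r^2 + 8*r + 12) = (r - 6)/(r + 6)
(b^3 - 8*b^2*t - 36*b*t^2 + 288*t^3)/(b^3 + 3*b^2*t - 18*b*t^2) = (-b^2 + 14*b*t - 48*t^2)/(b*(-b + 3*t))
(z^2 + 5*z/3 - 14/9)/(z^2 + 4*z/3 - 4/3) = (z + 7/3)/(z + 2)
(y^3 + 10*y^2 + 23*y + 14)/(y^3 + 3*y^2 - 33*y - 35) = (y + 2)/(y - 5)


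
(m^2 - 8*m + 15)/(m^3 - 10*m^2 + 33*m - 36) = (m - 5)/(m^2 - 7*m + 12)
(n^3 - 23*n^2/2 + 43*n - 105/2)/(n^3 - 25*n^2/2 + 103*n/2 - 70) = (n - 3)/(n - 4)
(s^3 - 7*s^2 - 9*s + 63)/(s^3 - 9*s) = (s - 7)/s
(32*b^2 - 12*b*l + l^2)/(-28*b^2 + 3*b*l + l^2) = (-8*b + l)/(7*b + l)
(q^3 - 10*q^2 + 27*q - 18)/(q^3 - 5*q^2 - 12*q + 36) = (q^2 - 4*q + 3)/(q^2 + q - 6)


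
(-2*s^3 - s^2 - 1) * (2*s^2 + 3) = -4*s^5 - 2*s^4 - 6*s^3 - 5*s^2 - 3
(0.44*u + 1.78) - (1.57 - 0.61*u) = 1.05*u + 0.21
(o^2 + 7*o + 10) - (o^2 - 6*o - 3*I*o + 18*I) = 13*o + 3*I*o + 10 - 18*I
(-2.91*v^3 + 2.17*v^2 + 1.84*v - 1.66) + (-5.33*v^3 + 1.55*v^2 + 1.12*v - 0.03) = -8.24*v^3 + 3.72*v^2 + 2.96*v - 1.69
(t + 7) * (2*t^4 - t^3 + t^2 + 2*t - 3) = 2*t^5 + 13*t^4 - 6*t^3 + 9*t^2 + 11*t - 21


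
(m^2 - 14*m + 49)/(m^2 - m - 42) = (m - 7)/(m + 6)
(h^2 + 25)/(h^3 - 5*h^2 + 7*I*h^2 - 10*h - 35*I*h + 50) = (h - 5*I)/(h^2 + h*(-5 + 2*I) - 10*I)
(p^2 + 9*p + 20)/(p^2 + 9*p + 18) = (p^2 + 9*p + 20)/(p^2 + 9*p + 18)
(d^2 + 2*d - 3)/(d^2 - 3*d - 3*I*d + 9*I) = (d^2 + 2*d - 3)/(d^2 - 3*d - 3*I*d + 9*I)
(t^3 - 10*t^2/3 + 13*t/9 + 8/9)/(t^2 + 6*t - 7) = (9*t^2 - 21*t - 8)/(9*(t + 7))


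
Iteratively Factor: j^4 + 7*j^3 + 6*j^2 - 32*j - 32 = (j + 4)*(j^3 + 3*j^2 - 6*j - 8) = (j - 2)*(j + 4)*(j^2 + 5*j + 4) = (j - 2)*(j + 1)*(j + 4)*(j + 4)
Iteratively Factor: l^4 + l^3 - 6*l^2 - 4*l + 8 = (l + 2)*(l^3 - l^2 - 4*l + 4) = (l + 2)^2*(l^2 - 3*l + 2) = (l - 2)*(l + 2)^2*(l - 1)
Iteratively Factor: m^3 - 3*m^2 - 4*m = (m)*(m^2 - 3*m - 4) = m*(m + 1)*(m - 4)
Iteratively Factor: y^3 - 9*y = (y + 3)*(y^2 - 3*y) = (y - 3)*(y + 3)*(y)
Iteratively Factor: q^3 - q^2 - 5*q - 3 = (q - 3)*(q^2 + 2*q + 1) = (q - 3)*(q + 1)*(q + 1)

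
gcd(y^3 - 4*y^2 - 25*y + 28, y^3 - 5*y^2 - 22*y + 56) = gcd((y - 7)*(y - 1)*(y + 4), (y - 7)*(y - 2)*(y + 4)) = y^2 - 3*y - 28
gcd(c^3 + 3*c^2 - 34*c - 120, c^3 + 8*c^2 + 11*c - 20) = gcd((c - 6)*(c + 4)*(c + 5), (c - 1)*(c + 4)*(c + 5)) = c^2 + 9*c + 20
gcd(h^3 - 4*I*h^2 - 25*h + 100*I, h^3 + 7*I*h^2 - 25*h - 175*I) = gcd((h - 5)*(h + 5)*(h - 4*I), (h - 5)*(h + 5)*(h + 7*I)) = h^2 - 25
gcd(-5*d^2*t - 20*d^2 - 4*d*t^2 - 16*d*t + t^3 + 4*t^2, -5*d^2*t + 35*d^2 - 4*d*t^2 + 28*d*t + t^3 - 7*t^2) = -5*d^2 - 4*d*t + t^2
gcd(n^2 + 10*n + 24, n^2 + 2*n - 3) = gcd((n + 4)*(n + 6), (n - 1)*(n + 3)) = 1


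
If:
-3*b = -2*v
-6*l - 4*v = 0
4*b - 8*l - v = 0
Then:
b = 0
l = 0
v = 0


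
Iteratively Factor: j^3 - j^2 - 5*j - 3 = (j + 1)*(j^2 - 2*j - 3) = (j + 1)^2*(j - 3)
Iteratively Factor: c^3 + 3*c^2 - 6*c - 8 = (c + 1)*(c^2 + 2*c - 8) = (c + 1)*(c + 4)*(c - 2)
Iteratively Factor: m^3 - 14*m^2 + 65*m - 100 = (m - 4)*(m^2 - 10*m + 25) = (m - 5)*(m - 4)*(m - 5)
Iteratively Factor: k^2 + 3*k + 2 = (k + 1)*(k + 2)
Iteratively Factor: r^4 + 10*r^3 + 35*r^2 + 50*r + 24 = (r + 3)*(r^3 + 7*r^2 + 14*r + 8) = (r + 2)*(r + 3)*(r^2 + 5*r + 4) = (r + 2)*(r + 3)*(r + 4)*(r + 1)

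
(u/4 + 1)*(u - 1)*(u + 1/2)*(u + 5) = u^4/4 + 17*u^3/8 + 15*u^2/4 - 29*u/8 - 5/2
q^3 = q^3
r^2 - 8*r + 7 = (r - 7)*(r - 1)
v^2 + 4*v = v*(v + 4)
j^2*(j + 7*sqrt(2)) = j^3 + 7*sqrt(2)*j^2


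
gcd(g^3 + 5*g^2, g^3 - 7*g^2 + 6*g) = g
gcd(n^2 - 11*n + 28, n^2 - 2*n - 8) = n - 4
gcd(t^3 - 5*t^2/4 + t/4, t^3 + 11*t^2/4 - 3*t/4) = t^2 - t/4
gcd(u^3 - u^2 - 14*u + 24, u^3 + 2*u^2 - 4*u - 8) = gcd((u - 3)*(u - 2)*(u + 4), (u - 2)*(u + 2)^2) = u - 2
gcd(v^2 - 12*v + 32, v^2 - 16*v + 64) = v - 8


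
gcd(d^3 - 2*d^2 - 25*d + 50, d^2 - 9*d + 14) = d - 2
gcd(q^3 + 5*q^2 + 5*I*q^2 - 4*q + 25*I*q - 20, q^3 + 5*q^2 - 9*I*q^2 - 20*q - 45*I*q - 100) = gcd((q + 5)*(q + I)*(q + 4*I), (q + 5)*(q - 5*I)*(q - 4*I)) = q + 5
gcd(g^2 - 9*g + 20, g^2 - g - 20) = g - 5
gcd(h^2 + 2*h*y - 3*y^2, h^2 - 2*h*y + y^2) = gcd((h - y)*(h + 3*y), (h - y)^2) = -h + y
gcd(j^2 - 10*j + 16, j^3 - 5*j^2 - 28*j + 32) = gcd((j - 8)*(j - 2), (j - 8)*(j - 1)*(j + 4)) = j - 8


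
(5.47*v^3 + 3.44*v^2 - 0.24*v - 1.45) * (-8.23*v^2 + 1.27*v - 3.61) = -45.0181*v^5 - 21.3643*v^4 - 13.4027*v^3 - 0.7897*v^2 - 0.9751*v + 5.2345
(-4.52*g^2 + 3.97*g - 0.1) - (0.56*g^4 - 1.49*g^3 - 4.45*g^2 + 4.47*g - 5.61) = -0.56*g^4 + 1.49*g^3 - 0.0699999999999994*g^2 - 0.5*g + 5.51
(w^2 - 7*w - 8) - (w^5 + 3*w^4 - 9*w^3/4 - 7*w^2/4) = -w^5 - 3*w^4 + 9*w^3/4 + 11*w^2/4 - 7*w - 8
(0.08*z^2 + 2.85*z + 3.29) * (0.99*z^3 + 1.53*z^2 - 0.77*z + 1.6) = 0.0792*z^5 + 2.9439*z^4 + 7.556*z^3 + 2.9672*z^2 + 2.0267*z + 5.264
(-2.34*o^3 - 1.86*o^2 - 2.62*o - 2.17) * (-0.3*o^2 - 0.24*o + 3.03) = 0.702*o^5 + 1.1196*o^4 - 5.8578*o^3 - 4.356*o^2 - 7.4178*o - 6.5751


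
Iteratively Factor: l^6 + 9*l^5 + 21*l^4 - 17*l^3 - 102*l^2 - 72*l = (l)*(l^5 + 9*l^4 + 21*l^3 - 17*l^2 - 102*l - 72) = l*(l + 1)*(l^4 + 8*l^3 + 13*l^2 - 30*l - 72) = l*(l - 2)*(l + 1)*(l^3 + 10*l^2 + 33*l + 36) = l*(l - 2)*(l + 1)*(l + 3)*(l^2 + 7*l + 12) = l*(l - 2)*(l + 1)*(l + 3)^2*(l + 4)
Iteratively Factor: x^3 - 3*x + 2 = (x - 1)*(x^2 + x - 2) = (x - 1)^2*(x + 2)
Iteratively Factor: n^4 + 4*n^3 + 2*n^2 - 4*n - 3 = (n + 1)*(n^3 + 3*n^2 - n - 3) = (n + 1)^2*(n^2 + 2*n - 3) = (n - 1)*(n + 1)^2*(n + 3)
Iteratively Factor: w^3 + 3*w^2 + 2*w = (w)*(w^2 + 3*w + 2) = w*(w + 2)*(w + 1)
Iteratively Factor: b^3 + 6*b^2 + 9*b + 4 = (b + 1)*(b^2 + 5*b + 4) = (b + 1)*(b + 4)*(b + 1)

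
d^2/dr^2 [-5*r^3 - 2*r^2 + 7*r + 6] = -30*r - 4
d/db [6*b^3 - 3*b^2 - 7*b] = 18*b^2 - 6*b - 7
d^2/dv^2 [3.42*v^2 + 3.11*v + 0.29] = 6.84000000000000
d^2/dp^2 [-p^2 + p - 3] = -2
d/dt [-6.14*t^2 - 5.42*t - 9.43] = -12.28*t - 5.42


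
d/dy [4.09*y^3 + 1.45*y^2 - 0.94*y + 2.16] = 12.27*y^2 + 2.9*y - 0.94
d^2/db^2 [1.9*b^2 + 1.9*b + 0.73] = 3.80000000000000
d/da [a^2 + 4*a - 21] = 2*a + 4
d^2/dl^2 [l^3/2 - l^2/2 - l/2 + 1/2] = 3*l - 1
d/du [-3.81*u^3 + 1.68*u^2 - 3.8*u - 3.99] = -11.43*u^2 + 3.36*u - 3.8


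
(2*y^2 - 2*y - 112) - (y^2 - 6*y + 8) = y^2 + 4*y - 120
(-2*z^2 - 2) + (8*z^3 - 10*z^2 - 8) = 8*z^3 - 12*z^2 - 10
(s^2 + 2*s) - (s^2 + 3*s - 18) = 18 - s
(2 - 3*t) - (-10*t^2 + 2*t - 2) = 10*t^2 - 5*t + 4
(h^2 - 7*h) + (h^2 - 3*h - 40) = 2*h^2 - 10*h - 40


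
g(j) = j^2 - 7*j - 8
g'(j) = 2*j - 7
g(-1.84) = 8.27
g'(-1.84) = -10.68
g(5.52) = -16.17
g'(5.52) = 4.04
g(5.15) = -17.53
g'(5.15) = 3.30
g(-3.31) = 26.13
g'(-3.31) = -13.62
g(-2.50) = 15.75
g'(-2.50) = -12.00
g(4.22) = -19.73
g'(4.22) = 1.44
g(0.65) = -12.13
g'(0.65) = -5.70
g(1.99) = -17.97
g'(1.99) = -3.02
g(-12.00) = 220.00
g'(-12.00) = -31.00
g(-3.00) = 22.00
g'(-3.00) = -13.00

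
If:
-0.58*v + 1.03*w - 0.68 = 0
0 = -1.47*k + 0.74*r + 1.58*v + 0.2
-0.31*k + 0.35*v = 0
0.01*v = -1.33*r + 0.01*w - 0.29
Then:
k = 0.58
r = -0.21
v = 0.52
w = 0.95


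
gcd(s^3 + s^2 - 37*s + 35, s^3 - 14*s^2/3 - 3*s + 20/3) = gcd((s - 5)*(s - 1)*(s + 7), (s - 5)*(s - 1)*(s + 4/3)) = s^2 - 6*s + 5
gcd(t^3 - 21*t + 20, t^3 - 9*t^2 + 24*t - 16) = t^2 - 5*t + 4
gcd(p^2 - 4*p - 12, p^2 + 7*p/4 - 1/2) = p + 2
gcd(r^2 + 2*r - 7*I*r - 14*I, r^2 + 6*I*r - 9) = 1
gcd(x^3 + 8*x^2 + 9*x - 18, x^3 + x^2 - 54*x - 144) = x^2 + 9*x + 18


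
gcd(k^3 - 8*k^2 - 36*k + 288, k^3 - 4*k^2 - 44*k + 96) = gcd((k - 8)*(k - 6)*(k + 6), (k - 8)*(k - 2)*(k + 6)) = k^2 - 2*k - 48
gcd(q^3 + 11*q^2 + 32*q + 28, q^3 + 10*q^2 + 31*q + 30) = q + 2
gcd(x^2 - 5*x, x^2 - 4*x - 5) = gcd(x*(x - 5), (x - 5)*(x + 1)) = x - 5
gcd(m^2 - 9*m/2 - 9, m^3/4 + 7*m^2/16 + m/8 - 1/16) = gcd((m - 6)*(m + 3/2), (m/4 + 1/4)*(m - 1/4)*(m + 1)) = 1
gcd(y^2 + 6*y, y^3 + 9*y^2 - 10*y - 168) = y + 6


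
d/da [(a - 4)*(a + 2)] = 2*a - 2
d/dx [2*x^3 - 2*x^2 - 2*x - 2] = 6*x^2 - 4*x - 2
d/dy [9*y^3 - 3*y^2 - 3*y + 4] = 27*y^2 - 6*y - 3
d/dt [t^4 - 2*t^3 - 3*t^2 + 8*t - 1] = 4*t^3 - 6*t^2 - 6*t + 8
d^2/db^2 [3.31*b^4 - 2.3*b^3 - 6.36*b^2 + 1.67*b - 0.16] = 39.72*b^2 - 13.8*b - 12.72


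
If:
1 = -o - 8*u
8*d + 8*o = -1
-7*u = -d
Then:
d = -49/8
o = 6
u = -7/8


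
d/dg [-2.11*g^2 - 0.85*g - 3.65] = -4.22*g - 0.85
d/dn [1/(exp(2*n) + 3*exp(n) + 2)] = (-2*exp(n) - 3)*exp(n)/(exp(2*n) + 3*exp(n) + 2)^2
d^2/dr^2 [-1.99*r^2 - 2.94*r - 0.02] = -3.98000000000000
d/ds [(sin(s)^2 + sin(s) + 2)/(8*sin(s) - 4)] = (2*sin(s)^2 - 2*sin(s) - 5)*cos(s)/(4*(2*sin(s) - 1)^2)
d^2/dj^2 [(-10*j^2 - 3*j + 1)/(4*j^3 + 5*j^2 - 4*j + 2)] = 2*(-160*j^6 - 144*j^5 - 564*j^4 + 397*j^3 + 471*j^2 + 6*j - 58)/(64*j^9 + 240*j^8 + 108*j^7 - 259*j^6 + 132*j^5 + 198*j^4 - 256*j^3 + 156*j^2 - 48*j + 8)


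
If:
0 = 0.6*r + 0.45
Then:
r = -0.75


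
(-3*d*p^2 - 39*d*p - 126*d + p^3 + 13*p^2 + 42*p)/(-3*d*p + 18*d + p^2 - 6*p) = (p^2 + 13*p + 42)/(p - 6)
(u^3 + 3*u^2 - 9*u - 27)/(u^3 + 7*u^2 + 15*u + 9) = (u - 3)/(u + 1)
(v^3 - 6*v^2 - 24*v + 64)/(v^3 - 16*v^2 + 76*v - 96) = (v + 4)/(v - 6)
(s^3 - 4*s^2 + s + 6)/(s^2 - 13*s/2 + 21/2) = 2*(s^2 - s - 2)/(2*s - 7)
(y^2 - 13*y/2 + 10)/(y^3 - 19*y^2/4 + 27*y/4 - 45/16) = 8*(y - 4)/(8*y^2 - 18*y + 9)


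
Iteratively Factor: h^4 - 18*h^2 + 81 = (h - 3)*(h^3 + 3*h^2 - 9*h - 27) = (h - 3)*(h + 3)*(h^2 - 9) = (h - 3)*(h + 3)^2*(h - 3)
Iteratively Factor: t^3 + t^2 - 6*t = (t - 2)*(t^2 + 3*t) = (t - 2)*(t + 3)*(t)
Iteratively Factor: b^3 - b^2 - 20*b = (b)*(b^2 - b - 20) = b*(b - 5)*(b + 4)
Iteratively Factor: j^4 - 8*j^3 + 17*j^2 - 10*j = (j - 2)*(j^3 - 6*j^2 + 5*j) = j*(j - 2)*(j^2 - 6*j + 5) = j*(j - 2)*(j - 1)*(j - 5)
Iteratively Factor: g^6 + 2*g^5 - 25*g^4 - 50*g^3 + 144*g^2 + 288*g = (g + 3)*(g^5 - g^4 - 22*g^3 + 16*g^2 + 96*g) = (g - 4)*(g + 3)*(g^4 + 3*g^3 - 10*g^2 - 24*g) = (g - 4)*(g + 3)*(g + 4)*(g^3 - g^2 - 6*g) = (g - 4)*(g + 2)*(g + 3)*(g + 4)*(g^2 - 3*g) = g*(g - 4)*(g + 2)*(g + 3)*(g + 4)*(g - 3)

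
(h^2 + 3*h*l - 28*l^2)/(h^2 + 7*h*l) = (h - 4*l)/h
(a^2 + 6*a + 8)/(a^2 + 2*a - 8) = (a + 2)/(a - 2)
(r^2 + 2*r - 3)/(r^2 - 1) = (r + 3)/(r + 1)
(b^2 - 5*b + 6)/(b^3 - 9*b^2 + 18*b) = (b - 2)/(b*(b - 6))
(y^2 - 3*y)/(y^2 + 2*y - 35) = y*(y - 3)/(y^2 + 2*y - 35)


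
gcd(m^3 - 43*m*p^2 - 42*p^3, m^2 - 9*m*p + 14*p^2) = -m + 7*p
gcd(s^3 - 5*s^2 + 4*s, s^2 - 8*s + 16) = s - 4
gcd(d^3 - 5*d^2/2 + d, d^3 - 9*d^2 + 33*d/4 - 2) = d - 1/2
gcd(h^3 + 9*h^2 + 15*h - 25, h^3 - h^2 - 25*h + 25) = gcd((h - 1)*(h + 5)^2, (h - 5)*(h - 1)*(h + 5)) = h^2 + 4*h - 5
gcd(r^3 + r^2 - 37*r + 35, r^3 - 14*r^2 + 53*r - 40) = r^2 - 6*r + 5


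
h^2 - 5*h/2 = h*(h - 5/2)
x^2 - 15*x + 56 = (x - 8)*(x - 7)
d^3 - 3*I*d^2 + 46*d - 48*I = (d - 8*I)*(d - I)*(d + 6*I)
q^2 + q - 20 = (q - 4)*(q + 5)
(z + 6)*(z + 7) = z^2 + 13*z + 42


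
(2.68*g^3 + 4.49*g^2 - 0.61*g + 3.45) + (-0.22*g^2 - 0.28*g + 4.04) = 2.68*g^3 + 4.27*g^2 - 0.89*g + 7.49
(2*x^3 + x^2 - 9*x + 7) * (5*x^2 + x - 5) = 10*x^5 + 7*x^4 - 54*x^3 + 21*x^2 + 52*x - 35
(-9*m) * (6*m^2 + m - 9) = -54*m^3 - 9*m^2 + 81*m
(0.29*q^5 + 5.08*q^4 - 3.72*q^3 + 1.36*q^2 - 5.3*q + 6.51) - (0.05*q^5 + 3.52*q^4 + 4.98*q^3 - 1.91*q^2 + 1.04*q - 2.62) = 0.24*q^5 + 1.56*q^4 - 8.7*q^3 + 3.27*q^2 - 6.34*q + 9.13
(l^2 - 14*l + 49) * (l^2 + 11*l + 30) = l^4 - 3*l^3 - 75*l^2 + 119*l + 1470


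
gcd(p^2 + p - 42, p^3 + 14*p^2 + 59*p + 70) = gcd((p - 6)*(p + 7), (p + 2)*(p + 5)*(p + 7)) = p + 7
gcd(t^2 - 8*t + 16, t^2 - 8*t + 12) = 1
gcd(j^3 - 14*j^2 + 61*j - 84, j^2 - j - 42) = j - 7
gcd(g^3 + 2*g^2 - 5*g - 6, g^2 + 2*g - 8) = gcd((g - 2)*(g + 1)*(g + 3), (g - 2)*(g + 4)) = g - 2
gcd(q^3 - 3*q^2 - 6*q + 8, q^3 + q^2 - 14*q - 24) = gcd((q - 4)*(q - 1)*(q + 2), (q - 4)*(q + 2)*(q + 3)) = q^2 - 2*q - 8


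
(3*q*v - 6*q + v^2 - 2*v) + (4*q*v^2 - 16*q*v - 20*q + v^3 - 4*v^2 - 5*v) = 4*q*v^2 - 13*q*v - 26*q + v^3 - 3*v^2 - 7*v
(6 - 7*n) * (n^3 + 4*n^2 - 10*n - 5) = -7*n^4 - 22*n^3 + 94*n^2 - 25*n - 30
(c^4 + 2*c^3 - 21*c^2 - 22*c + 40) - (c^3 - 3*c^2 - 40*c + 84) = c^4 + c^3 - 18*c^2 + 18*c - 44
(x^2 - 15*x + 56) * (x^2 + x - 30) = x^4 - 14*x^3 + 11*x^2 + 506*x - 1680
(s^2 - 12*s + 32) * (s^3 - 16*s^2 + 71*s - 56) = s^5 - 28*s^4 + 295*s^3 - 1420*s^2 + 2944*s - 1792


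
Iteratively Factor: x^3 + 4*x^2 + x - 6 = (x + 2)*(x^2 + 2*x - 3) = (x + 2)*(x + 3)*(x - 1)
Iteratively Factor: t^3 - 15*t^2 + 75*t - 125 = (t - 5)*(t^2 - 10*t + 25) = (t - 5)^2*(t - 5)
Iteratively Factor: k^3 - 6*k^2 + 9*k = (k - 3)*(k^2 - 3*k) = k*(k - 3)*(k - 3)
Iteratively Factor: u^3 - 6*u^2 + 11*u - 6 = (u - 3)*(u^2 - 3*u + 2) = (u - 3)*(u - 1)*(u - 2)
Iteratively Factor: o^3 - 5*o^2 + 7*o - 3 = (o - 1)*(o^2 - 4*o + 3) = (o - 3)*(o - 1)*(o - 1)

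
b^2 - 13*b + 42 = (b - 7)*(b - 6)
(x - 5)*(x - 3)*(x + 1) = x^3 - 7*x^2 + 7*x + 15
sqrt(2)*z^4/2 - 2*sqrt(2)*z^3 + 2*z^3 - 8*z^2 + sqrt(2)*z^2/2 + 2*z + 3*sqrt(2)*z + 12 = (z/2 + sqrt(2))*(z - 3)*(z - 2)*(sqrt(2)*z + sqrt(2))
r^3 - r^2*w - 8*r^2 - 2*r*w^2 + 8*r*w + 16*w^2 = (r - 8)*(r - 2*w)*(r + w)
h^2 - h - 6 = (h - 3)*(h + 2)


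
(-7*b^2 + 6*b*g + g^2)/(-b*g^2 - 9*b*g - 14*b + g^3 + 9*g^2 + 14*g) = (7*b + g)/(g^2 + 9*g + 14)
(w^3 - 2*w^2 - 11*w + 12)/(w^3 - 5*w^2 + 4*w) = (w + 3)/w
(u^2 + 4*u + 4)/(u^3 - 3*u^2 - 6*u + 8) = (u + 2)/(u^2 - 5*u + 4)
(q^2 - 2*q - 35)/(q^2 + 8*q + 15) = (q - 7)/(q + 3)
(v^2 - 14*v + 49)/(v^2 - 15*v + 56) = (v - 7)/(v - 8)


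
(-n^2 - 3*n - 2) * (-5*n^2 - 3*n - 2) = 5*n^4 + 18*n^3 + 21*n^2 + 12*n + 4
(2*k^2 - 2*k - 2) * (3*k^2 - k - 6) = 6*k^4 - 8*k^3 - 16*k^2 + 14*k + 12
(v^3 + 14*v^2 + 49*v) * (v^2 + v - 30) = v^5 + 15*v^4 + 33*v^3 - 371*v^2 - 1470*v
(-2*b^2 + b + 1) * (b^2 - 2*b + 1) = -2*b^4 + 5*b^3 - 3*b^2 - b + 1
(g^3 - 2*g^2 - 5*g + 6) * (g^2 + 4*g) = g^5 + 2*g^4 - 13*g^3 - 14*g^2 + 24*g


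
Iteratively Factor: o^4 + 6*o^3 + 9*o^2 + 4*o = (o)*(o^3 + 6*o^2 + 9*o + 4) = o*(o + 1)*(o^2 + 5*o + 4) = o*(o + 1)^2*(o + 4)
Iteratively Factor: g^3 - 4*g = (g + 2)*(g^2 - 2*g) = (g - 2)*(g + 2)*(g)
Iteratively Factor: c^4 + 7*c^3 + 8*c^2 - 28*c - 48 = (c - 2)*(c^3 + 9*c^2 + 26*c + 24) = (c - 2)*(c + 4)*(c^2 + 5*c + 6) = (c - 2)*(c + 3)*(c + 4)*(c + 2)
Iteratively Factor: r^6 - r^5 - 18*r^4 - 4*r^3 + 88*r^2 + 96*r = (r - 4)*(r^5 + 3*r^4 - 6*r^3 - 28*r^2 - 24*r) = r*(r - 4)*(r^4 + 3*r^3 - 6*r^2 - 28*r - 24) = r*(r - 4)*(r - 3)*(r^3 + 6*r^2 + 12*r + 8) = r*(r - 4)*(r - 3)*(r + 2)*(r^2 + 4*r + 4) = r*(r - 4)*(r - 3)*(r + 2)^2*(r + 2)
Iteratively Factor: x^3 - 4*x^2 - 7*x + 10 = (x + 2)*(x^2 - 6*x + 5) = (x - 5)*(x + 2)*(x - 1)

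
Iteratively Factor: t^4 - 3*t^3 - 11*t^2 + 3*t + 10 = (t - 1)*(t^3 - 2*t^2 - 13*t - 10) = (t - 5)*(t - 1)*(t^2 + 3*t + 2) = (t - 5)*(t - 1)*(t + 2)*(t + 1)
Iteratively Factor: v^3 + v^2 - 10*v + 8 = (v + 4)*(v^2 - 3*v + 2) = (v - 2)*(v + 4)*(v - 1)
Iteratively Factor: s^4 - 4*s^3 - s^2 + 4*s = (s + 1)*(s^3 - 5*s^2 + 4*s) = (s - 1)*(s + 1)*(s^2 - 4*s) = (s - 4)*(s - 1)*(s + 1)*(s)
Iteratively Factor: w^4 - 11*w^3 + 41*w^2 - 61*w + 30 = (w - 3)*(w^3 - 8*w^2 + 17*w - 10) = (w - 3)*(w - 1)*(w^2 - 7*w + 10) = (w - 5)*(w - 3)*(w - 1)*(w - 2)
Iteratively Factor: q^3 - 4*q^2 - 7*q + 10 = (q - 5)*(q^2 + q - 2) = (q - 5)*(q + 2)*(q - 1)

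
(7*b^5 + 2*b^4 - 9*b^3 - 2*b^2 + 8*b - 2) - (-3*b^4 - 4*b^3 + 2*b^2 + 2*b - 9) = 7*b^5 + 5*b^4 - 5*b^3 - 4*b^2 + 6*b + 7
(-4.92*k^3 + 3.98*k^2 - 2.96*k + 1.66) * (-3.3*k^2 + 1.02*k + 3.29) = 16.236*k^5 - 18.1524*k^4 - 2.3592*k^3 + 4.597*k^2 - 8.0452*k + 5.4614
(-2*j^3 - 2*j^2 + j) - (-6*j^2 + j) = -2*j^3 + 4*j^2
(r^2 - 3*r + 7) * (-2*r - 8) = -2*r^3 - 2*r^2 + 10*r - 56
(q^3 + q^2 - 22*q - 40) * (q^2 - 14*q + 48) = q^5 - 13*q^4 + 12*q^3 + 316*q^2 - 496*q - 1920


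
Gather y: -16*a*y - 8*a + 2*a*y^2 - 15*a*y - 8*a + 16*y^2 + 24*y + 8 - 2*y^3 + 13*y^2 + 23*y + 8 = -16*a - 2*y^3 + y^2*(2*a + 29) + y*(47 - 31*a) + 16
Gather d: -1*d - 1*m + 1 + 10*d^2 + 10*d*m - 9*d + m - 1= 10*d^2 + d*(10*m - 10)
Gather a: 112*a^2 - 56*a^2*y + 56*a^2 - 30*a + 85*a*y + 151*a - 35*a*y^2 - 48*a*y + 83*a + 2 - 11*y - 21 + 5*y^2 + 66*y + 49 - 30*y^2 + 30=a^2*(168 - 56*y) + a*(-35*y^2 + 37*y + 204) - 25*y^2 + 55*y + 60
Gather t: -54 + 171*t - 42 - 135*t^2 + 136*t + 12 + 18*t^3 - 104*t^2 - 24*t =18*t^3 - 239*t^2 + 283*t - 84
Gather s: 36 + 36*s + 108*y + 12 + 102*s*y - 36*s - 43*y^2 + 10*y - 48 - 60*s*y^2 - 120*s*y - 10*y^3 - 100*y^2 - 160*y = s*(-60*y^2 - 18*y) - 10*y^3 - 143*y^2 - 42*y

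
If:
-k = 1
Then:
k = -1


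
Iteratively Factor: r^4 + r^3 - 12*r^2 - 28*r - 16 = (r - 4)*(r^3 + 5*r^2 + 8*r + 4) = (r - 4)*(r + 2)*(r^2 + 3*r + 2) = (r - 4)*(r + 1)*(r + 2)*(r + 2)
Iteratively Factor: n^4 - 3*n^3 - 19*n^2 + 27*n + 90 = (n - 3)*(n^3 - 19*n - 30) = (n - 3)*(n + 2)*(n^2 - 2*n - 15) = (n - 3)*(n + 2)*(n + 3)*(n - 5)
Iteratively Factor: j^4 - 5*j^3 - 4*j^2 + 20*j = (j + 2)*(j^3 - 7*j^2 + 10*j) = (j - 2)*(j + 2)*(j^2 - 5*j) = j*(j - 2)*(j + 2)*(j - 5)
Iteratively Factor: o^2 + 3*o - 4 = (o - 1)*(o + 4)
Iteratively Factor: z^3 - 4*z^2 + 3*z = (z)*(z^2 - 4*z + 3) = z*(z - 1)*(z - 3)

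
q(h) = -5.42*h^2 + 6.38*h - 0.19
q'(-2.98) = 38.68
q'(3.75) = -34.27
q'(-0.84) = 15.49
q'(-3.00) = 38.90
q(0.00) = -0.19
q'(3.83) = -35.14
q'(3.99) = -36.87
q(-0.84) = -9.37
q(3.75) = -52.48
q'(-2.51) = 33.59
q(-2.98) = -67.33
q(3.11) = -32.77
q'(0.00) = 6.38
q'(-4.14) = 51.26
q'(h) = 6.38 - 10.84*h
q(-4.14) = -119.50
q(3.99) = -61.02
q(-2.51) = -50.35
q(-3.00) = -68.11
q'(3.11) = -27.33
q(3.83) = -55.26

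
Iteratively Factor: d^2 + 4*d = (d)*(d + 4)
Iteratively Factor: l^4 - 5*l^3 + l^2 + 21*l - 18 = (l - 3)*(l^3 - 2*l^2 - 5*l + 6) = (l - 3)^2*(l^2 + l - 2) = (l - 3)^2*(l + 2)*(l - 1)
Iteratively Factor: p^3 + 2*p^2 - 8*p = (p + 4)*(p^2 - 2*p) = (p - 2)*(p + 4)*(p)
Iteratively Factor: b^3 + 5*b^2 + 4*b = (b)*(b^2 + 5*b + 4) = b*(b + 1)*(b + 4)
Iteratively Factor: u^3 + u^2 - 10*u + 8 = (u - 1)*(u^2 + 2*u - 8) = (u - 2)*(u - 1)*(u + 4)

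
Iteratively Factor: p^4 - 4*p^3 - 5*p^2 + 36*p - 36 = (p - 2)*(p^3 - 2*p^2 - 9*p + 18) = (p - 2)*(p + 3)*(p^2 - 5*p + 6) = (p - 3)*(p - 2)*(p + 3)*(p - 2)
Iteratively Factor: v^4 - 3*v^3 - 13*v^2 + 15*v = (v)*(v^3 - 3*v^2 - 13*v + 15) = v*(v - 5)*(v^2 + 2*v - 3) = v*(v - 5)*(v - 1)*(v + 3)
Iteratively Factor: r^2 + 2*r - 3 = (r + 3)*(r - 1)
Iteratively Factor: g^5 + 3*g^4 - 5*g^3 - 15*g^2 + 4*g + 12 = (g - 2)*(g^4 + 5*g^3 + 5*g^2 - 5*g - 6) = (g - 2)*(g + 3)*(g^3 + 2*g^2 - g - 2) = (g - 2)*(g + 2)*(g + 3)*(g^2 - 1) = (g - 2)*(g + 1)*(g + 2)*(g + 3)*(g - 1)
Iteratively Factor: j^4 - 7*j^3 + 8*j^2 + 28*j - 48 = (j - 3)*(j^3 - 4*j^2 - 4*j + 16) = (j - 3)*(j - 2)*(j^2 - 2*j - 8) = (j - 3)*(j - 2)*(j + 2)*(j - 4)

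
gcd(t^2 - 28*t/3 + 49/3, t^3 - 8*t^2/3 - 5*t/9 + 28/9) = t - 7/3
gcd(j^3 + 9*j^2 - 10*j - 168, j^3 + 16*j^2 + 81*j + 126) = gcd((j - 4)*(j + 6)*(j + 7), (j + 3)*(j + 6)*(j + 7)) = j^2 + 13*j + 42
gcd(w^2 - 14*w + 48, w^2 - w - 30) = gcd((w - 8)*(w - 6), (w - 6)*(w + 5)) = w - 6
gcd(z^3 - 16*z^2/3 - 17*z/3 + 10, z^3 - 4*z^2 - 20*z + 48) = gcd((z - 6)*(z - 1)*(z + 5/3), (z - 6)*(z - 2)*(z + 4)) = z - 6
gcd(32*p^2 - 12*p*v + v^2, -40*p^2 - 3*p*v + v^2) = 8*p - v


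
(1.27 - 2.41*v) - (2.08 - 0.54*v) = -1.87*v - 0.81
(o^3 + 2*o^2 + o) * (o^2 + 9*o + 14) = o^5 + 11*o^4 + 33*o^3 + 37*o^2 + 14*o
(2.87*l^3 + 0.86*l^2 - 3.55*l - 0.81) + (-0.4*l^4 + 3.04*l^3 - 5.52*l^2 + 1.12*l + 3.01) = -0.4*l^4 + 5.91*l^3 - 4.66*l^2 - 2.43*l + 2.2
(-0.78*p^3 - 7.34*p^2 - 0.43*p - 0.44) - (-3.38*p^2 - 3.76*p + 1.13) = -0.78*p^3 - 3.96*p^2 + 3.33*p - 1.57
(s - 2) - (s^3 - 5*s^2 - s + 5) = -s^3 + 5*s^2 + 2*s - 7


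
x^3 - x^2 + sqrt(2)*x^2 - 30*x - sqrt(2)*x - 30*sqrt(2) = (x - 6)*(x + 5)*(x + sqrt(2))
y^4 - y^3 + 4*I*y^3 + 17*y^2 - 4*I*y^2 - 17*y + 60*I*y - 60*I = (y - 1)*(y - 4*I)*(y + 3*I)*(y + 5*I)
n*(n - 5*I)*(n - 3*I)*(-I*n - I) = -I*n^4 - 8*n^3 - I*n^3 - 8*n^2 + 15*I*n^2 + 15*I*n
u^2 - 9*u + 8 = (u - 8)*(u - 1)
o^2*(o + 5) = o^3 + 5*o^2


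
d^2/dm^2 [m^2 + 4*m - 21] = 2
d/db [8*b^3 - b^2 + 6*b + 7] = 24*b^2 - 2*b + 6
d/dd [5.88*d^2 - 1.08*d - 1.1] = 11.76*d - 1.08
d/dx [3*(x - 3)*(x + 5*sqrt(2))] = 6*x - 9 + 15*sqrt(2)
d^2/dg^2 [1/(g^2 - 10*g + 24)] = 2*(-g^2 + 10*g + 4*(g - 5)^2 - 24)/(g^2 - 10*g + 24)^3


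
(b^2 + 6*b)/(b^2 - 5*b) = (b + 6)/(b - 5)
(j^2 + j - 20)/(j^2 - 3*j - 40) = (j - 4)/(j - 8)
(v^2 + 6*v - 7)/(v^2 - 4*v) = (v^2 + 6*v - 7)/(v*(v - 4))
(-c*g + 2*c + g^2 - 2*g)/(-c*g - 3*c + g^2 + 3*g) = (g - 2)/(g + 3)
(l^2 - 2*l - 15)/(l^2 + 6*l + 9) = (l - 5)/(l + 3)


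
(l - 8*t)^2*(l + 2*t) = l^3 - 14*l^2*t + 32*l*t^2 + 128*t^3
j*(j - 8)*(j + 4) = j^3 - 4*j^2 - 32*j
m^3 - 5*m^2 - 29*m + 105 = (m - 7)*(m - 3)*(m + 5)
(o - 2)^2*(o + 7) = o^3 + 3*o^2 - 24*o + 28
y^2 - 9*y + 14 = (y - 7)*(y - 2)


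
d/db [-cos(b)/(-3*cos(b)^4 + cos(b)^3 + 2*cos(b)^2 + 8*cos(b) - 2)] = (9*(1 - cos(2*b))^2/4 - 3*cos(b)/2 + 8*cos(2*b) - cos(3*b)/2 - 3)*sin(b)/(-3*cos(b)^4 + cos(b)^3 + 2*cos(b)^2 + 8*cos(b) - 2)^2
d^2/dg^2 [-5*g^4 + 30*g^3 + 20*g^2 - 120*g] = -60*g^2 + 180*g + 40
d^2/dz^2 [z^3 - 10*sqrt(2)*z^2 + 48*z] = 6*z - 20*sqrt(2)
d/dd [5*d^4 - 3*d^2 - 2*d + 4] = 20*d^3 - 6*d - 2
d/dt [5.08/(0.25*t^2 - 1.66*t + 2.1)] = (8.4328 - 2.54*t)/(0.25*t^2 - 1.66*t + 2.1)^2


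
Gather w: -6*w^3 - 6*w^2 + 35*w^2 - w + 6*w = -6*w^3 + 29*w^2 + 5*w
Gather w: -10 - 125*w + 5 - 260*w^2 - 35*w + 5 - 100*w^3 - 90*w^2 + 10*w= -100*w^3 - 350*w^2 - 150*w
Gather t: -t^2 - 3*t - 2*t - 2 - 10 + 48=-t^2 - 5*t + 36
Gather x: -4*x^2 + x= -4*x^2 + x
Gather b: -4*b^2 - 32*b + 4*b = -4*b^2 - 28*b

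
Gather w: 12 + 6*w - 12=6*w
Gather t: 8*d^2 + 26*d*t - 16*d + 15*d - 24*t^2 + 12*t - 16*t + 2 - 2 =8*d^2 - d - 24*t^2 + t*(26*d - 4)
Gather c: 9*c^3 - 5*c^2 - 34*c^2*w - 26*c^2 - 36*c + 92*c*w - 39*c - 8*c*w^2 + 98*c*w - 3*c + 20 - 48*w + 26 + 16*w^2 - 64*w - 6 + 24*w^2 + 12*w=9*c^3 + c^2*(-34*w - 31) + c*(-8*w^2 + 190*w - 78) + 40*w^2 - 100*w + 40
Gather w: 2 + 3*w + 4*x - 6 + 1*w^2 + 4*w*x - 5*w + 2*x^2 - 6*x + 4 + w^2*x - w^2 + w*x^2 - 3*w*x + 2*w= w^2*x + w*(x^2 + x) + 2*x^2 - 2*x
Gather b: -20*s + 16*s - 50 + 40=-4*s - 10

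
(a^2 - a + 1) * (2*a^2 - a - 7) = 2*a^4 - 3*a^3 - 4*a^2 + 6*a - 7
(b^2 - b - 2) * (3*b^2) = 3*b^4 - 3*b^3 - 6*b^2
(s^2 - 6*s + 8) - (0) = s^2 - 6*s + 8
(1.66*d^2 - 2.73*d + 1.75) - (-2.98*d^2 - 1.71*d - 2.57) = 4.64*d^2 - 1.02*d + 4.32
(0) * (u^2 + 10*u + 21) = 0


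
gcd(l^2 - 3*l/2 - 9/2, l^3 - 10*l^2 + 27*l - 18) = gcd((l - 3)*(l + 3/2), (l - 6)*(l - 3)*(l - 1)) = l - 3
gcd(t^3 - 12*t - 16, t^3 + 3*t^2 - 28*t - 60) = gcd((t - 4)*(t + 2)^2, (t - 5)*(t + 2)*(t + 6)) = t + 2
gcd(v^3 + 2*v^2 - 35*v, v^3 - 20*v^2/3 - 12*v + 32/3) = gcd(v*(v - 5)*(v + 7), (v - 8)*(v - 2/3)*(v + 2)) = 1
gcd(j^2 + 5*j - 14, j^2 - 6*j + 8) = j - 2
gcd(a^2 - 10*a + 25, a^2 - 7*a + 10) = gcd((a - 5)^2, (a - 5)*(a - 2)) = a - 5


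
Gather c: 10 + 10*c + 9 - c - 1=9*c + 18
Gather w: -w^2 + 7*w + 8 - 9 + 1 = -w^2 + 7*w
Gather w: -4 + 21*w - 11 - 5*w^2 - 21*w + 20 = 5 - 5*w^2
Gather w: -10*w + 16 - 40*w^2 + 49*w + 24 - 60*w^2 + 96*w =-100*w^2 + 135*w + 40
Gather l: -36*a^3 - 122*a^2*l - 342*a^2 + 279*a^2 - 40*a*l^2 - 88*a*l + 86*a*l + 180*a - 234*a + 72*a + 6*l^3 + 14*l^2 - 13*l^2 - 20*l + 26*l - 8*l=-36*a^3 - 63*a^2 + 18*a + 6*l^3 + l^2*(1 - 40*a) + l*(-122*a^2 - 2*a - 2)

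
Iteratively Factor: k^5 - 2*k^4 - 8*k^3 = (k - 4)*(k^4 + 2*k^3) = (k - 4)*(k + 2)*(k^3) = k*(k - 4)*(k + 2)*(k^2) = k^2*(k - 4)*(k + 2)*(k)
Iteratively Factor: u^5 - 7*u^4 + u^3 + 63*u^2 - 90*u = (u)*(u^4 - 7*u^3 + u^2 + 63*u - 90) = u*(u - 2)*(u^3 - 5*u^2 - 9*u + 45) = u*(u - 3)*(u - 2)*(u^2 - 2*u - 15) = u*(u - 3)*(u - 2)*(u + 3)*(u - 5)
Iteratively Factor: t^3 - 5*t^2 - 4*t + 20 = (t - 2)*(t^2 - 3*t - 10) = (t - 5)*(t - 2)*(t + 2)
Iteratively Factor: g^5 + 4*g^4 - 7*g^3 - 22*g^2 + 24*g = (g)*(g^4 + 4*g^3 - 7*g^2 - 22*g + 24) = g*(g - 1)*(g^3 + 5*g^2 - 2*g - 24) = g*(g - 1)*(g + 4)*(g^2 + g - 6) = g*(g - 2)*(g - 1)*(g + 4)*(g + 3)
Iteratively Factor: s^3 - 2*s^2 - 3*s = (s + 1)*(s^2 - 3*s) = (s - 3)*(s + 1)*(s)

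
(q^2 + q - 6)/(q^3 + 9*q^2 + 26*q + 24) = (q - 2)/(q^2 + 6*q + 8)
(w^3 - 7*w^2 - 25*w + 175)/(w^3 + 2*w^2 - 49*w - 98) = (w^2 - 25)/(w^2 + 9*w + 14)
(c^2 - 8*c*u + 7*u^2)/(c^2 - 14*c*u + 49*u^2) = (-c + u)/(-c + 7*u)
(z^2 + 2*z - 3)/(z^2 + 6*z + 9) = (z - 1)/(z + 3)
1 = 1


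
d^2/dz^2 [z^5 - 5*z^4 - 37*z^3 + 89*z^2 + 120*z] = 20*z^3 - 60*z^2 - 222*z + 178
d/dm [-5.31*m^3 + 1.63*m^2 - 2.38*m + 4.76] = -15.93*m^2 + 3.26*m - 2.38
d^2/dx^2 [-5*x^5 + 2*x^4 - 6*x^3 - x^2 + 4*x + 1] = -100*x^3 + 24*x^2 - 36*x - 2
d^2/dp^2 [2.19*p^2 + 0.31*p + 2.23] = 4.38000000000000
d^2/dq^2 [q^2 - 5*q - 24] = 2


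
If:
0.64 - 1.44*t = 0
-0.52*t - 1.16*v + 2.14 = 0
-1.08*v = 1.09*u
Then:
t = 0.44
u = -1.63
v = 1.65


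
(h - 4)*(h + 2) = h^2 - 2*h - 8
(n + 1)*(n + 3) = n^2 + 4*n + 3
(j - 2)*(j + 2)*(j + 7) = j^3 + 7*j^2 - 4*j - 28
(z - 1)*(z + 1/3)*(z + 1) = z^3 + z^2/3 - z - 1/3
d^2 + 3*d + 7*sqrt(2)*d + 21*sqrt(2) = (d + 3)*(d + 7*sqrt(2))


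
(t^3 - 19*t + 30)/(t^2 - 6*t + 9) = (t^2 + 3*t - 10)/(t - 3)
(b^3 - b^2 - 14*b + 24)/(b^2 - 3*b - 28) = (b^2 - 5*b + 6)/(b - 7)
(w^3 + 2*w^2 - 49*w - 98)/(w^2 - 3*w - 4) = (-w^3 - 2*w^2 + 49*w + 98)/(-w^2 + 3*w + 4)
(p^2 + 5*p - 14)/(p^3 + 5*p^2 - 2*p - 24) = (p + 7)/(p^2 + 7*p + 12)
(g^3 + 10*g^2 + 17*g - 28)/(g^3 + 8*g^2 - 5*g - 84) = (g - 1)/(g - 3)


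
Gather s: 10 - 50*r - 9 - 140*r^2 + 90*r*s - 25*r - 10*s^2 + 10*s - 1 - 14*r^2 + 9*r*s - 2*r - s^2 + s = -154*r^2 - 77*r - 11*s^2 + s*(99*r + 11)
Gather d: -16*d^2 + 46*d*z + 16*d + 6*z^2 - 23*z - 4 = -16*d^2 + d*(46*z + 16) + 6*z^2 - 23*z - 4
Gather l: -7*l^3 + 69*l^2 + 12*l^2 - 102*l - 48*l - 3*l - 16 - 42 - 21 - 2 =-7*l^3 + 81*l^2 - 153*l - 81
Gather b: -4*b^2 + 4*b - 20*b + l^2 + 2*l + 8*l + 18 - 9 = -4*b^2 - 16*b + l^2 + 10*l + 9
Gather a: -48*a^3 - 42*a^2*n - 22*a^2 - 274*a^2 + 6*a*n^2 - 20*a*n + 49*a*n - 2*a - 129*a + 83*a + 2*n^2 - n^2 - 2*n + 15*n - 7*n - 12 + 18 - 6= -48*a^3 + a^2*(-42*n - 296) + a*(6*n^2 + 29*n - 48) + n^2 + 6*n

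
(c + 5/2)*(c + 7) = c^2 + 19*c/2 + 35/2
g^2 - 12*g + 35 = (g - 7)*(g - 5)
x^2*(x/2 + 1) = x^3/2 + x^2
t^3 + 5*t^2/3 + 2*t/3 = t*(t + 2/3)*(t + 1)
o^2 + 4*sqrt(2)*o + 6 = (o + sqrt(2))*(o + 3*sqrt(2))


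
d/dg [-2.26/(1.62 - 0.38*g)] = -0.8588/(0.38*g - 1.62)^2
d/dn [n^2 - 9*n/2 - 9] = 2*n - 9/2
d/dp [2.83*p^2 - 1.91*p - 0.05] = 5.66*p - 1.91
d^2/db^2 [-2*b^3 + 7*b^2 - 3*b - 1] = 14 - 12*b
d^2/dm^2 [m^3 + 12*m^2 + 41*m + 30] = 6*m + 24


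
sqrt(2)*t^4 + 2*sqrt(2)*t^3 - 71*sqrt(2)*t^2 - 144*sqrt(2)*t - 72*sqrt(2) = (t + 1)*(t - 6*sqrt(2))*(t + 6*sqrt(2))*(sqrt(2)*t + sqrt(2))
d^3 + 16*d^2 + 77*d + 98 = (d + 2)*(d + 7)^2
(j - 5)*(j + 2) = j^2 - 3*j - 10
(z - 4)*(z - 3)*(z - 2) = z^3 - 9*z^2 + 26*z - 24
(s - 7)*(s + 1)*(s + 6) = s^3 - 43*s - 42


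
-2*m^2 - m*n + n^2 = (-2*m + n)*(m + n)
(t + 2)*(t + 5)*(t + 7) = t^3 + 14*t^2 + 59*t + 70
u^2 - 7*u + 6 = (u - 6)*(u - 1)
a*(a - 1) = a^2 - a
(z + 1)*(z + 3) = z^2 + 4*z + 3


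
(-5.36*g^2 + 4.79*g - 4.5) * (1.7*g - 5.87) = -9.112*g^3 + 39.6062*g^2 - 35.7673*g + 26.415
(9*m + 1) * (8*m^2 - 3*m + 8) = 72*m^3 - 19*m^2 + 69*m + 8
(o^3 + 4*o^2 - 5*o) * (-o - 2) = -o^4 - 6*o^3 - 3*o^2 + 10*o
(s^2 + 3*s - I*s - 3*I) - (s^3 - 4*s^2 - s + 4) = -s^3 + 5*s^2 + 4*s - I*s - 4 - 3*I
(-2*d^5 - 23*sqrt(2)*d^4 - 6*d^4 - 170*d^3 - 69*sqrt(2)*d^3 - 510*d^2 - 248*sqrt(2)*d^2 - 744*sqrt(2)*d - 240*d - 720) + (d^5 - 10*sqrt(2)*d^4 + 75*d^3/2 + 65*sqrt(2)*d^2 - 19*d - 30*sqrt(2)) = -d^5 - 33*sqrt(2)*d^4 - 6*d^4 - 265*d^3/2 - 69*sqrt(2)*d^3 - 510*d^2 - 183*sqrt(2)*d^2 - 744*sqrt(2)*d - 259*d - 720 - 30*sqrt(2)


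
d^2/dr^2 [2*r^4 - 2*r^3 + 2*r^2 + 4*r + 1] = 24*r^2 - 12*r + 4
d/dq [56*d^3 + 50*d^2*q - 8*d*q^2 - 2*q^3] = 50*d^2 - 16*d*q - 6*q^2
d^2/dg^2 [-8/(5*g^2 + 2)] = 80*(2 - 15*g^2)/(5*g^2 + 2)^3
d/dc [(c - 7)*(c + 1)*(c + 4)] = 3*c^2 - 4*c - 31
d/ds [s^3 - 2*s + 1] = 3*s^2 - 2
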